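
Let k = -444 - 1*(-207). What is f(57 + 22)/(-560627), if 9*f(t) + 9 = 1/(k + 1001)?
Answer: 6875/3854871252 ≈ 1.7835e-6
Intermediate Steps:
k = -237 (k = -444 + 207 = -237)
f(t) = -6875/6876 (f(t) = -1 + 1/(9*(-237 + 1001)) = -1 + (⅑)/764 = -1 + (⅑)*(1/764) = -1 + 1/6876 = -6875/6876)
f(57 + 22)/(-560627) = -6875/6876/(-560627) = -6875/6876*(-1/560627) = 6875/3854871252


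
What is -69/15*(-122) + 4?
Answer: 2826/5 ≈ 565.20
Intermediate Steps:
-69/15*(-122) + 4 = -69*1/15*(-122) + 4 = -23/5*(-122) + 4 = 2806/5 + 4 = 2826/5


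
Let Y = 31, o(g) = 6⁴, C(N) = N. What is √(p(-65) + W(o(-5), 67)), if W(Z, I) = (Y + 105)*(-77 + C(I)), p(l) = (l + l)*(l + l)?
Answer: 2*√3885 ≈ 124.66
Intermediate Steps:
o(g) = 1296
p(l) = 4*l² (p(l) = (2*l)*(2*l) = 4*l²)
W(Z, I) = -10472 + 136*I (W(Z, I) = (31 + 105)*(-77 + I) = 136*(-77 + I) = -10472 + 136*I)
√(p(-65) + W(o(-5), 67)) = √(4*(-65)² + (-10472 + 136*67)) = √(4*4225 + (-10472 + 9112)) = √(16900 - 1360) = √15540 = 2*√3885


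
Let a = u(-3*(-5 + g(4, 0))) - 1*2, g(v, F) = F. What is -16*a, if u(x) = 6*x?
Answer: -1408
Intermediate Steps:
a = 88 (a = 6*(-3*(-5 + 0)) - 1*2 = 6*(-3*(-5)) - 2 = 6*15 - 2 = 90 - 2 = 88)
-16*a = -16*88 = -1408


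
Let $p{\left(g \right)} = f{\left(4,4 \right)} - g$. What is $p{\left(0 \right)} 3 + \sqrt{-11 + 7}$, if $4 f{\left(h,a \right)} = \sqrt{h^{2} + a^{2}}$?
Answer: $2 i + 3 \sqrt{2} \approx 4.2426 + 2.0 i$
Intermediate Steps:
$f{\left(h,a \right)} = \frac{\sqrt{a^{2} + h^{2}}}{4}$ ($f{\left(h,a \right)} = \frac{\sqrt{h^{2} + a^{2}}}{4} = \frac{\sqrt{a^{2} + h^{2}}}{4}$)
$p{\left(g \right)} = \sqrt{2} - g$ ($p{\left(g \right)} = \frac{\sqrt{4^{2} + 4^{2}}}{4} - g = \frac{\sqrt{16 + 16}}{4} - g = \frac{\sqrt{32}}{4} - g = \frac{4 \sqrt{2}}{4} - g = \sqrt{2} - g$)
$p{\left(0 \right)} 3 + \sqrt{-11 + 7} = \left(\sqrt{2} - 0\right) 3 + \sqrt{-11 + 7} = \left(\sqrt{2} + 0\right) 3 + \sqrt{-4} = \sqrt{2} \cdot 3 + 2 i = 3 \sqrt{2} + 2 i = 2 i + 3 \sqrt{2}$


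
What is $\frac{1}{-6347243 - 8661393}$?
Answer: $- \frac{1}{15008636} \approx -6.6628 \cdot 10^{-8}$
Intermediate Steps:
$\frac{1}{-6347243 - 8661393} = \frac{1}{-15008636} = - \frac{1}{15008636}$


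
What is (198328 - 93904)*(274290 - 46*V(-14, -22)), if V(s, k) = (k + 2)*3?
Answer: 28930669200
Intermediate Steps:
V(s, k) = 6 + 3*k (V(s, k) = (2 + k)*3 = 6 + 3*k)
(198328 - 93904)*(274290 - 46*V(-14, -22)) = (198328 - 93904)*(274290 - 46*(6 + 3*(-22))) = 104424*(274290 - 46*(6 - 66)) = 104424*(274290 - 46*(-60)) = 104424*(274290 + 2760) = 104424*277050 = 28930669200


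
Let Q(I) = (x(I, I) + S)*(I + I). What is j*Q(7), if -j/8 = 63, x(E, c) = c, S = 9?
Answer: -112896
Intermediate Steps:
j = -504 (j = -8*63 = -504)
Q(I) = 2*I*(9 + I) (Q(I) = (I + 9)*(I + I) = (9 + I)*(2*I) = 2*I*(9 + I))
j*Q(7) = -1008*7*(9 + 7) = -1008*7*16 = -504*224 = -112896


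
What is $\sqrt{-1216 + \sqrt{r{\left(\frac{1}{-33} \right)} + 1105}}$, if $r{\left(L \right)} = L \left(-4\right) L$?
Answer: $\frac{\sqrt{-1324224 + 33 \sqrt{1203341}}}{33} \approx 34.391 i$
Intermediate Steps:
$r{\left(L \right)} = - 4 L^{2}$ ($r{\left(L \right)} = - 4 L L = - 4 L^{2}$)
$\sqrt{-1216 + \sqrt{r{\left(\frac{1}{-33} \right)} + 1105}} = \sqrt{-1216 + \sqrt{- 4 \left(\frac{1}{-33}\right)^{2} + 1105}} = \sqrt{-1216 + \sqrt{- 4 \left(- \frac{1}{33}\right)^{2} + 1105}} = \sqrt{-1216 + \sqrt{\left(-4\right) \frac{1}{1089} + 1105}} = \sqrt{-1216 + \sqrt{- \frac{4}{1089} + 1105}} = \sqrt{-1216 + \sqrt{\frac{1203341}{1089}}} = \sqrt{-1216 + \frac{\sqrt{1203341}}{33}}$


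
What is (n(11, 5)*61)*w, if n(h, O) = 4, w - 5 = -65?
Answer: -14640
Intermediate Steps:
w = -60 (w = 5 - 65 = -60)
(n(11, 5)*61)*w = (4*61)*(-60) = 244*(-60) = -14640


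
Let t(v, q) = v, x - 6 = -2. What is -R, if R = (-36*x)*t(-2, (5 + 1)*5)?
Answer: -288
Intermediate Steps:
x = 4 (x = 6 - 2 = 4)
R = 288 (R = -36*4*(-2) = -144*(-2) = 288)
-R = -1*288 = -288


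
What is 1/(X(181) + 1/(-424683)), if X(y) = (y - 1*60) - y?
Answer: -424683/25480981 ≈ -0.016667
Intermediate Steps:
X(y) = -60 (X(y) = (y - 60) - y = (-60 + y) - y = -60)
1/(X(181) + 1/(-424683)) = 1/(-60 + 1/(-424683)) = 1/(-60 - 1/424683) = 1/(-25480981/424683) = -424683/25480981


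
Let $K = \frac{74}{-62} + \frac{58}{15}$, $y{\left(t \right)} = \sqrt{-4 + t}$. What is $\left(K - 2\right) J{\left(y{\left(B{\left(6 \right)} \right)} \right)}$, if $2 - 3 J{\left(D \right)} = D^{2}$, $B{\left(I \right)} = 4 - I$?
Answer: $\frac{2504}{1395} \approx 1.795$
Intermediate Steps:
$K = \frac{1243}{465}$ ($K = 74 \left(- \frac{1}{62}\right) + 58 \cdot \frac{1}{15} = - \frac{37}{31} + \frac{58}{15} = \frac{1243}{465} \approx 2.6731$)
$J{\left(D \right)} = \frac{2}{3} - \frac{D^{2}}{3}$
$\left(K - 2\right) J{\left(y{\left(B{\left(6 \right)} \right)} \right)} = \left(\frac{1243}{465} - 2\right) \left(\frac{2}{3} - \frac{\left(\sqrt{-4 + \left(4 - 6\right)}\right)^{2}}{3}\right) = \frac{313 \left(\frac{2}{3} - \frac{\left(\sqrt{-4 + \left(4 - 6\right)}\right)^{2}}{3}\right)}{465} = \frac{313 \left(\frac{2}{3} - \frac{\left(\sqrt{-4 - 2}\right)^{2}}{3}\right)}{465} = \frac{313 \left(\frac{2}{3} - \frac{\left(\sqrt{-6}\right)^{2}}{3}\right)}{465} = \frac{313 \left(\frac{2}{3} - \frac{\left(i \sqrt{6}\right)^{2}}{3}\right)}{465} = \frac{313 \left(\frac{2}{3} - -2\right)}{465} = \frac{313 \left(\frac{2}{3} + 2\right)}{465} = \frac{313}{465} \cdot \frac{8}{3} = \frac{2504}{1395}$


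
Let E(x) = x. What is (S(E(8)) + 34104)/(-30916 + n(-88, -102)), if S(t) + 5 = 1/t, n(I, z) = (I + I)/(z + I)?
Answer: -25915335/23495456 ≈ -1.1030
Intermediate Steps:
n(I, z) = 2*I/(I + z) (n(I, z) = (2*I)/(I + z) = 2*I/(I + z))
S(t) = -5 + 1/t
(S(E(8)) + 34104)/(-30916 + n(-88, -102)) = ((-5 + 1/8) + 34104)/(-30916 + 2*(-88)/(-88 - 102)) = ((-5 + ⅛) + 34104)/(-30916 + 2*(-88)/(-190)) = (-39/8 + 34104)/(-30916 + 2*(-88)*(-1/190)) = 272793/(8*(-30916 + 88/95)) = 272793/(8*(-2936932/95)) = (272793/8)*(-95/2936932) = -25915335/23495456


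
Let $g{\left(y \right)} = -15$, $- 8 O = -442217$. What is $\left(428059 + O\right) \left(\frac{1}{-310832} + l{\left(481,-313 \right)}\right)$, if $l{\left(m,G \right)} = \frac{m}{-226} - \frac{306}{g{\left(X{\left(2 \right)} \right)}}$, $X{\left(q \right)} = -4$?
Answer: $\frac{12407716201243443}{1404960640} \approx 8.8314 \cdot 10^{6}$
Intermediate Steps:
$O = \frac{442217}{8}$ ($O = \left(- \frac{1}{8}\right) \left(-442217\right) = \frac{442217}{8} \approx 55277.0$)
$l{\left(m,G \right)} = \frac{102}{5} - \frac{m}{226}$ ($l{\left(m,G \right)} = \frac{m}{-226} - \frac{306}{-15} = m \left(- \frac{1}{226}\right) - - \frac{102}{5} = - \frac{m}{226} + \frac{102}{5} = \frac{102}{5} - \frac{m}{226}$)
$\left(428059 + O\right) \left(\frac{1}{-310832} + l{\left(481,-313 \right)}\right) = \left(428059 + \frac{442217}{8}\right) \left(\frac{1}{-310832} + \left(\frac{102}{5} - \frac{481}{226}\right)\right) = \frac{3866689 \left(- \frac{1}{310832} + \left(\frac{102}{5} - \frac{481}{226}\right)\right)}{8} = \frac{3866689 \left(- \frac{1}{310832} + \frac{20647}{1130}\right)}{8} = \frac{3866689}{8} \cdot \frac{3208873587}{175620080} = \frac{12407716201243443}{1404960640}$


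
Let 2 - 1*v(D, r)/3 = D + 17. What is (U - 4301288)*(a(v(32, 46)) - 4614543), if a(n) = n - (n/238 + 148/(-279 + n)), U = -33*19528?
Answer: 40738864651545992/1785 ≈ 2.2823e+13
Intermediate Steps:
U = -644424
v(D, r) = -45 - 3*D (v(D, r) = 6 - 3*(D + 17) = 6 - 3*(17 + D) = 6 + (-51 - 3*D) = -45 - 3*D)
a(n) = -148/(-279 + n) + 237*n/238 (a(n) = n - (n*(1/238) + 148/(-279 + n)) = n - (n/238 + 148/(-279 + n)) = n - (148/(-279 + n) + n/238) = n + (-148/(-279 + n) - n/238) = -148/(-279 + n) + 237*n/238)
(U - 4301288)*(a(v(32, 46)) - 4614543) = (-644424 - 4301288)*((-35224 - 66123*(-45 - 3*32) + 237*(-45 - 3*32)²)/(238*(-279 + (-45 - 3*32))) - 4614543) = -4945712*((-35224 - 66123*(-45 - 96) + 237*(-45 - 96)²)/(238*(-279 + (-45 - 96))) - 4614543) = -4945712*((-35224 - 66123*(-141) + 237*(-141)²)/(238*(-279 - 141)) - 4614543) = -4945712*((1/238)*(-35224 + 9323343 + 237*19881)/(-420) - 4614543) = -4945712*((1/238)*(-1/420)*(-35224 + 9323343 + 4711797) - 4614543) = -4945712*((1/238)*(-1/420)*13999916 - 4614543) = -4945712*(-499997/3570 - 4614543) = -4945712*(-16474418507/3570) = 40738864651545992/1785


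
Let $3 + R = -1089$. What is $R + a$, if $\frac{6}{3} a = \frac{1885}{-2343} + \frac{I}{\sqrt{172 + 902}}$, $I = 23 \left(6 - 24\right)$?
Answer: $- \frac{5118997}{4686} - \frac{69 \sqrt{1074}}{358} \approx -1098.7$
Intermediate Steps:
$I = -414$ ($I = 23 \left(-18\right) = -414$)
$R = -1092$ ($R = -3 - 1089 = -1092$)
$a = - \frac{1885}{4686} - \frac{69 \sqrt{1074}}{358}$ ($a = \frac{\frac{1885}{-2343} - \frac{414}{\sqrt{172 + 902}}}{2} = \frac{1885 \left(- \frac{1}{2343}\right) - \frac{414}{\sqrt{1074}}}{2} = \frac{- \frac{1885}{2343} - 414 \frac{\sqrt{1074}}{1074}}{2} = \frac{- \frac{1885}{2343} - \frac{69 \sqrt{1074}}{179}}{2} = - \frac{1885}{4686} - \frac{69 \sqrt{1074}}{358} \approx -6.7186$)
$R + a = -1092 - \left(\frac{1885}{4686} + \frac{69 \sqrt{1074}}{358}\right) = - \frac{5118997}{4686} - \frac{69 \sqrt{1074}}{358}$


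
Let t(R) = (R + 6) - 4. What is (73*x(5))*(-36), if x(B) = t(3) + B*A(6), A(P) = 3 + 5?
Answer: -118260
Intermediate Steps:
t(R) = 2 + R (t(R) = (6 + R) - 4 = 2 + R)
A(P) = 8
x(B) = 5 + 8*B (x(B) = (2 + 3) + B*8 = 5 + 8*B)
(73*x(5))*(-36) = (73*(5 + 8*5))*(-36) = (73*(5 + 40))*(-36) = (73*45)*(-36) = 3285*(-36) = -118260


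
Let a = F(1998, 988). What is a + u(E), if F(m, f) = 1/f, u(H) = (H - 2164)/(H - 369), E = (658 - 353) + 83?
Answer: -92351/988 ≈ -93.473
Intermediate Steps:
E = 388 (E = 305 + 83 = 388)
u(H) = (-2164 + H)/(-369 + H)
a = 1/988 ≈ 0.0010121
a + u(E) = 1/988 + (-2164 + 388)/(-369 + 388) = 1/988 - 1776/19 = -92351/988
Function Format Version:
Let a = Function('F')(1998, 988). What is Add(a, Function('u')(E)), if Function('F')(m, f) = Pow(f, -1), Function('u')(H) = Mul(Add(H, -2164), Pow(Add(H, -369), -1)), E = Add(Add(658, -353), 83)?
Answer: Rational(-92351, 988) ≈ -93.473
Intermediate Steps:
E = 388 (E = Add(305, 83) = 388)
Function('u')(H) = Mul(Pow(Add(-369, H), -1), Add(-2164, H)) (Function('u')(H) = Mul(Add(-2164, H), Pow(Add(-369, H), -1)) = Mul(Pow(Add(-369, H), -1), Add(-2164, H)))
a = Rational(1, 988) (a = Pow(988, -1) = Rational(1, 988) ≈ 0.0010121)
Add(a, Function('u')(E)) = Add(Rational(1, 988), Mul(Pow(Add(-369, 388), -1), Add(-2164, 388))) = Add(Rational(1, 988), Mul(Pow(19, -1), -1776)) = Add(Rational(1, 988), Mul(Rational(1, 19), -1776)) = Add(Rational(1, 988), Rational(-1776, 19)) = Rational(-92351, 988)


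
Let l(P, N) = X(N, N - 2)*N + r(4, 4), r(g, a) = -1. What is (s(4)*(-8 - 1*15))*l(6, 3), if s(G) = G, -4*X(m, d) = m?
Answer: 299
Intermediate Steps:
X(m, d) = -m/4
l(P, N) = -1 - N²/4 (l(P, N) = (-N/4)*N - 1 = -N²/4 - 1 = -1 - N²/4)
(s(4)*(-8 - 1*15))*l(6, 3) = (4*(-8 - 1*15))*(-1 - ¼*3²) = (4*(-8 - 15))*(-1 - ¼*9) = (4*(-23))*(-1 - 9/4) = -92*(-13/4) = 299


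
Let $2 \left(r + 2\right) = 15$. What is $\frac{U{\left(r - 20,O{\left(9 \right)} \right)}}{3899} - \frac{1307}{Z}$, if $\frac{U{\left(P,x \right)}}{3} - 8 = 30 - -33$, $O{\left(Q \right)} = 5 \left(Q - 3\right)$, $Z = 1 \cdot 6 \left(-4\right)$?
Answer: $\frac{5101105}{93576} \approx 54.513$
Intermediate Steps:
$r = \frac{11}{2}$ ($r = -2 + \frac{1}{2} \cdot 15 = -2 + \frac{15}{2} = \frac{11}{2} \approx 5.5$)
$Z = -24$ ($Z = 6 \left(-4\right) = -24$)
$O{\left(Q \right)} = -15 + 5 Q$ ($O{\left(Q \right)} = 5 \left(-3 + Q\right) = -15 + 5 Q$)
$U{\left(P,x \right)} = 213$ ($U{\left(P,x \right)} = 24 + 3 \left(30 - -33\right) = 24 + 3 \left(30 + 33\right) = 24 + 3 \cdot 63 = 24 + 189 = 213$)
$\frac{U{\left(r - 20,O{\left(9 \right)} \right)}}{3899} - \frac{1307}{Z} = \frac{213}{3899} - \frac{1307}{-24} = 213 \cdot \frac{1}{3899} - - \frac{1307}{24} = \frac{213}{3899} + \frac{1307}{24} = \frac{5101105}{93576}$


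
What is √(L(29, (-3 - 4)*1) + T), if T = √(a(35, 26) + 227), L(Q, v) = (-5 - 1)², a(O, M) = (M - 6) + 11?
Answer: √(36 + √258) ≈ 7.2154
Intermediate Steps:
a(O, M) = 5 + M (a(O, M) = (-6 + M) + 11 = 5 + M)
L(Q, v) = 36 (L(Q, v) = (-6)² = 36)
T = √258 (T = √((5 + 26) + 227) = √(31 + 227) = √258 ≈ 16.062)
√(L(29, (-3 - 4)*1) + T) = √(36 + √258)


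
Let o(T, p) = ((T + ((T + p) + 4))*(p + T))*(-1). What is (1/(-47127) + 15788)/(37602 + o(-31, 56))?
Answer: 744041075/1774425804 ≈ 0.41931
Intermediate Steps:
o(T, p) = -(T + p)*(4 + p + 2*T) (o(T, p) = ((T + (4 + T + p))*(T + p))*(-1) = ((4 + p + 2*T)*(T + p))*(-1) = ((T + p)*(4 + p + 2*T))*(-1) = -(T + p)*(4 + p + 2*T))
(1/(-47127) + 15788)/(37602 + o(-31, 56)) = (1/(-47127) + 15788)/(37602 + (-1*56² - 4*(-31) - 4*56 - 2*(-31)² - 3*(-31)*56)) = (-1/47127 + 15788)/(37602 + (-1*3136 + 124 - 224 - 2*961 + 5208)) = 744041075/(47127*(37602 + (-3136 + 124 - 224 - 1922 + 5208))) = 744041075/(47127*(37602 + 50)) = (744041075/47127)/37652 = (744041075/47127)*(1/37652) = 744041075/1774425804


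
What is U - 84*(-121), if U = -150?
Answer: 10014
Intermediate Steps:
U - 84*(-121) = -150 - 84*(-121) = -150 + 10164 = 10014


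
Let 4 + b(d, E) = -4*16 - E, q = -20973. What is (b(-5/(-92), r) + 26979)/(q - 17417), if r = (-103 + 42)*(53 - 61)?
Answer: -26423/38390 ≈ -0.68828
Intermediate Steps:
r = 488 (r = -61*(-8) = 488)
b(d, E) = -68 - E (b(d, E) = -4 + (-4*16 - E) = -4 + (-64 - E) = -68 - E)
(b(-5/(-92), r) + 26979)/(q - 17417) = ((-68 - 1*488) + 26979)/(-20973 - 17417) = ((-68 - 488) + 26979)/(-38390) = (-556 + 26979)*(-1/38390) = 26423*(-1/38390) = -26423/38390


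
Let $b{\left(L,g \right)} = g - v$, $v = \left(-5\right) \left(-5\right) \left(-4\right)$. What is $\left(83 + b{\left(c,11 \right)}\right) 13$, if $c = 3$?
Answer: $2522$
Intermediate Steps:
$v = -100$ ($v = 25 \left(-4\right) = -100$)
$b{\left(L,g \right)} = 100 + g$ ($b{\left(L,g \right)} = g - -100 = g + 100 = 100 + g$)
$\left(83 + b{\left(c,11 \right)}\right) 13 = \left(83 + \left(100 + 11\right)\right) 13 = \left(83 + 111\right) 13 = 194 \cdot 13 = 2522$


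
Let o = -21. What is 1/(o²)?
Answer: 1/441 ≈ 0.0022676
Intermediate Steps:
1/(o²) = 1/((-21)²) = 1/441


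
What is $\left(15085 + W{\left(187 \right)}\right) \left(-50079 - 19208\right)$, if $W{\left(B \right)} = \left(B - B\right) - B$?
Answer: $-1032237726$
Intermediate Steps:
$W{\left(B \right)} = - B$ ($W{\left(B \right)} = 0 - B = - B$)
$\left(15085 + W{\left(187 \right)}\right) \left(-50079 - 19208\right) = \left(15085 - 187\right) \left(-50079 - 19208\right) = \left(15085 - 187\right) \left(-69287\right) = 14898 \left(-69287\right) = -1032237726$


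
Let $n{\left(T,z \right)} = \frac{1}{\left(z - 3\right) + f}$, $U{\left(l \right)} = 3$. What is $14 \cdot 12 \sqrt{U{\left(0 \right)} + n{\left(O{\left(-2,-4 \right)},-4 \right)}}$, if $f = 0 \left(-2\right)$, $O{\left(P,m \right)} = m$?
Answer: $48 \sqrt{35} \approx 283.97$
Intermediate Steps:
$f = 0$
$n{\left(T,z \right)} = \frac{1}{-3 + z}$ ($n{\left(T,z \right)} = \frac{1}{\left(z - 3\right) + 0} = \frac{1}{\left(-3 + z\right) + 0} = \frac{1}{-3 + z}$)
$14 \cdot 12 \sqrt{U{\left(0 \right)} + n{\left(O{\left(-2,-4 \right)},-4 \right)}} = 14 \cdot 12 \sqrt{3 + \frac{1}{-3 - 4}} = 168 \sqrt{3 + \frac{1}{-7}} = 168 \sqrt{3 - \frac{1}{7}} = 168 \sqrt{\frac{20}{7}} = 168 \frac{2 \sqrt{35}}{7} = 48 \sqrt{35}$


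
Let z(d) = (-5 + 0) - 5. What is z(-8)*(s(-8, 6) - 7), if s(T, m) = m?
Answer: 10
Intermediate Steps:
z(d) = -10 (z(d) = -5 - 5 = -10)
z(-8)*(s(-8, 6) - 7) = -10*(6 - 7) = -10*(-1) = 10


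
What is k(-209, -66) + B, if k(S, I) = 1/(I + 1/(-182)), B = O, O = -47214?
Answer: -567181964/12013 ≈ -47214.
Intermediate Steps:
B = -47214
k(S, I) = 1/(-1/182 + I) (k(S, I) = 1/(I - 1/182) = 1/(-1/182 + I))
k(-209, -66) + B = 182/(-1 + 182*(-66)) - 47214 = 182/(-1 - 12012) - 47214 = 182/(-12013) - 47214 = 182*(-1/12013) - 47214 = -182/12013 - 47214 = -567181964/12013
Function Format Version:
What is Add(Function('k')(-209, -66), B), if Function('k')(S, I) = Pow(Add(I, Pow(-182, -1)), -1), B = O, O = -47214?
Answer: Rational(-567181964, 12013) ≈ -47214.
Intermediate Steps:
B = -47214
Function('k')(S, I) = Pow(Add(Rational(-1, 182), I), -1) (Function('k')(S, I) = Pow(Add(I, Rational(-1, 182)), -1) = Pow(Add(Rational(-1, 182), I), -1))
Add(Function('k')(-209, -66), B) = Add(Mul(182, Pow(Add(-1, Mul(182, -66)), -1)), -47214) = Add(Mul(182, Pow(Add(-1, -12012), -1)), -47214) = Add(Mul(182, Pow(-12013, -1)), -47214) = Add(Mul(182, Rational(-1, 12013)), -47214) = Add(Rational(-182, 12013), -47214) = Rational(-567181964, 12013)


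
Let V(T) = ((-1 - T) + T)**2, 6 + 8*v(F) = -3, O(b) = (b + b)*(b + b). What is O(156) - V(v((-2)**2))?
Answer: 97343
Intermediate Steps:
O(b) = 4*b**2 (O(b) = (2*b)*(2*b) = 4*b**2)
v(F) = -9/8 (v(F) = -3/4 + (1/8)*(-3) = -3/4 - 3/8 = -9/8)
V(T) = 1 (V(T) = (-1)**2 = 1)
O(156) - V(v((-2)**2)) = 4*156**2 - 1*1 = 4*24336 - 1 = 97344 - 1 = 97343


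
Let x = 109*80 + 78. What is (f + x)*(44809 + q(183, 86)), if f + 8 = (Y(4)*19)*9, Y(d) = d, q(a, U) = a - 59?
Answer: 425695242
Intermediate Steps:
q(a, U) = -59 + a
x = 8798 (x = 8720 + 78 = 8798)
f = 676 (f = -8 + (4*19)*9 = -8 + 76*9 = -8 + 684 = 676)
(f + x)*(44809 + q(183, 86)) = (676 + 8798)*(44809 + (-59 + 183)) = 9474*(44809 + 124) = 9474*44933 = 425695242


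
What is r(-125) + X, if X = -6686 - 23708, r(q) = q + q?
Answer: -30644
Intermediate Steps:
r(q) = 2*q
X = -30394
r(-125) + X = 2*(-125) - 30394 = -250 - 30394 = -30644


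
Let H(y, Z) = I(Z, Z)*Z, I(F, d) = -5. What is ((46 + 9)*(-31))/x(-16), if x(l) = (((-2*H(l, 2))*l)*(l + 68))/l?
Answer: -341/208 ≈ -1.6394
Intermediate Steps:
H(y, Z) = -5*Z
x(l) = 1360 + 20*l (x(l) = (((-(-10)*2)*l)*(l + 68))/l = (((-2*(-10))*l)*(68 + l))/l = ((20*l)*(68 + l))/l = (20*l*(68 + l))/l = 1360 + 20*l)
((46 + 9)*(-31))/x(-16) = ((46 + 9)*(-31))/(1360 + 20*(-16)) = (55*(-31))/(1360 - 320) = -1705/1040 = -1705*1/1040 = -341/208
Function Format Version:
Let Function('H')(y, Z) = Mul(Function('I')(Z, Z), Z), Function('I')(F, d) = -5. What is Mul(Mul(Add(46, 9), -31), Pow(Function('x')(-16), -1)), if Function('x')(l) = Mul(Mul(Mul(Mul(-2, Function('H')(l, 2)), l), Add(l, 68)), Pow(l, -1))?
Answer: Rational(-341, 208) ≈ -1.6394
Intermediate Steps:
Function('H')(y, Z) = Mul(-5, Z)
Function('x')(l) = Add(1360, Mul(20, l)) (Function('x')(l) = Mul(Mul(Mul(Mul(-2, Mul(-5, 2)), l), Add(l, 68)), Pow(l, -1)) = Mul(Mul(Mul(Mul(-2, -10), l), Add(68, l)), Pow(l, -1)) = Mul(Mul(Mul(20, l), Add(68, l)), Pow(l, -1)) = Mul(Mul(20, l, Add(68, l)), Pow(l, -1)) = Add(1360, Mul(20, l)))
Mul(Mul(Add(46, 9), -31), Pow(Function('x')(-16), -1)) = Mul(Mul(Add(46, 9), -31), Pow(Add(1360, Mul(20, -16)), -1)) = Mul(Mul(55, -31), Pow(Add(1360, -320), -1)) = Mul(-1705, Pow(1040, -1)) = Mul(-1705, Rational(1, 1040)) = Rational(-341, 208)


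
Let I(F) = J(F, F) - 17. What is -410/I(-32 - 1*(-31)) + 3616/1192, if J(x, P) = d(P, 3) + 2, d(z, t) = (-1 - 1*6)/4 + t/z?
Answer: 280068/11771 ≈ 23.793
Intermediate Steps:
d(z, t) = -7/4 + t/z (d(z, t) = (-1 - 6)*(¼) + t/z = -7*¼ + t/z = -7/4 + t/z)
J(x, P) = ¼ + 3/P (J(x, P) = (-7/4 + 3/P) + 2 = ¼ + 3/P)
I(F) = -17 + (12 + F)/(4*F) (I(F) = (12 + F)/(4*F) - 17 = -17 + (12 + F)/(4*F))
-410/I(-32 - 1*(-31)) + 3616/1192 = -410/(-67/4 + 3/(-32 - 1*(-31))) + 3616/1192 = -410/(-67/4 + 3/(-32 + 31)) + 3616*(1/1192) = -410/(-67/4 + 3/(-1)) + 452/149 = -410/(-67/4 + 3*(-1)) + 452/149 = -410/(-67/4 - 3) + 452/149 = -410/(-79/4) + 452/149 = -410*(-4/79) + 452/149 = 1640/79 + 452/149 = 280068/11771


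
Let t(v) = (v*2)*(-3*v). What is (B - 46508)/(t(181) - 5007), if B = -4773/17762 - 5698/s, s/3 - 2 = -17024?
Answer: 21092246691239/91416811670658 ≈ 0.23073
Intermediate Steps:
s = -51066 (s = 6 + 3*(-17024) = 6 - 51072 = -51066)
t(v) = -6*v**2 (t(v) = (2*v)*(-3*v) = -6*v**2)
B = -71265071/453517146 (B = -4773/17762 - 5698/(-51066) = -4773*1/17762 - 5698*(-1/51066) = -4773/17762 + 2849/25533 = -71265071/453517146 ≈ -0.15714)
(B - 46508)/(t(181) - 5007) = (-71265071/453517146 - 46508)/(-6*181**2 - 5007) = -21092246691239/(453517146*(-6*32761 - 5007)) = -21092246691239/(453517146*(-196566 - 5007)) = -21092246691239/453517146/(-201573) = -21092246691239/453517146*(-1/201573) = 21092246691239/91416811670658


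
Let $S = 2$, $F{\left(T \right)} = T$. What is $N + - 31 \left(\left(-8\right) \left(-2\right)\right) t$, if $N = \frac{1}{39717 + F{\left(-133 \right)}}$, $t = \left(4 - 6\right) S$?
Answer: $\frac{78534657}{39584} \approx 1984.0$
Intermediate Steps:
$t = -4$ ($t = \left(4 - 6\right) 2 = \left(-2\right) 2 = -4$)
$N = \frac{1}{39584}$ ($N = \frac{1}{39717 - 133} = \frac{1}{39584} \approx 2.5263 \cdot 10^{-5}$)
$N + - 31 \left(\left(-8\right) \left(-2\right)\right) t = \frac{1}{39584} + - 31 \left(\left(-8\right) \left(-2\right)\right) \left(-4\right) = \frac{1}{39584} + \left(-31\right) 16 \left(-4\right) = \frac{1}{39584} - -1984 = \frac{1}{39584} + 1984 = \frac{78534657}{39584}$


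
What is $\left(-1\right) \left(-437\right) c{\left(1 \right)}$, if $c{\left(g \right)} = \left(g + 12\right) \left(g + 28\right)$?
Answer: $164749$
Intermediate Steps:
$c{\left(g \right)} = \left(12 + g\right) \left(28 + g\right)$
$\left(-1\right) \left(-437\right) c{\left(1 \right)} = \left(-1\right) \left(-437\right) \left(336 + 1^{2} + 40 \cdot 1\right) = 437 \left(336 + 1 + 40\right) = 437 \cdot 377 = 164749$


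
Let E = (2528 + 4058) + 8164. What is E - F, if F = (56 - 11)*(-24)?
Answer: 15830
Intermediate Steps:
F = -1080 (F = 45*(-24) = -1080)
E = 14750 (E = 6586 + 8164 = 14750)
E - F = 14750 - 1*(-1080) = 14750 + 1080 = 15830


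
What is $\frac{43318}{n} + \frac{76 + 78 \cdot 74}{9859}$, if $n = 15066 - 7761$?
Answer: $\frac{469791802}{72019995} \approx 6.5231$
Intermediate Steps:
$n = 7305$ ($n = 15066 - 7761 = 7305$)
$\frac{43318}{n} + \frac{76 + 78 \cdot 74}{9859} = \frac{43318}{7305} + \frac{76 + 78 \cdot 74}{9859} = 43318 \cdot \frac{1}{7305} + \left(76 + 5772\right) \frac{1}{9859} = \frac{43318}{7305} + 5848 \cdot \frac{1}{9859} = \frac{43318}{7305} + \frac{5848}{9859} = \frac{469791802}{72019995}$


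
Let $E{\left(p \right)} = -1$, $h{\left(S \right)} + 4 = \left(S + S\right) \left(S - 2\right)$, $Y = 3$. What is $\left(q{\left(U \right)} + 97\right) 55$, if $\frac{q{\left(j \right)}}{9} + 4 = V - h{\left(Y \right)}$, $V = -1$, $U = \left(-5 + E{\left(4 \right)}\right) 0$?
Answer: $1870$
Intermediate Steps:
$h{\left(S \right)} = -4 + 2 S \left(-2 + S\right)$ ($h{\left(S \right)} = -4 + \left(S + S\right) \left(S - 2\right) = -4 + 2 S \left(-2 + S\right)$)
$U = 0$ ($U = \left(-5 - 1\right) 0 = \left(-6\right) 0 = 0$)
$q{\left(j \right)} = -63$ ($q{\left(j \right)} = -36 + 9 \left(-1 - \left(-4 - 12 + 2 \cdot 3^{2}\right)\right) = -36 + 9 \left(-1 - \left(-4 - 12 + 2 \cdot 9\right)\right) = -36 + 9 \left(-1 - \left(-4 - 12 + 18\right)\right) = -36 + 9 \left(-1 - 2\right) = -36 + 9 \left(-3\right) = -36 - 27 = -63$)
$\left(q{\left(U \right)} + 97\right) 55 = \left(-63 + 97\right) 55 = 34 \cdot 55 = 1870$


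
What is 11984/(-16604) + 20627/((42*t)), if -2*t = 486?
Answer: -16599979/6052158 ≈ -2.7428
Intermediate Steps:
t = -243 (t = -½*486 = -243)
11984/(-16604) + 20627/((42*t)) = 11984/(-16604) + 20627/((42*(-243))) = 11984*(-1/16604) + 20627/(-10206) = -428/593 + 20627*(-1/10206) = -428/593 - 20627/10206 = -16599979/6052158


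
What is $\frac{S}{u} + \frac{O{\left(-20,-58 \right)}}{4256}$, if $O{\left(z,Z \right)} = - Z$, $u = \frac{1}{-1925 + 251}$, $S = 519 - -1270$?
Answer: $- \frac{6372904579}{2128} \approx -2.9948 \cdot 10^{6}$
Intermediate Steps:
$S = 1789$ ($S = 519 + 1270 = 1789$)
$u = - \frac{1}{1674}$ ($u = \frac{1}{-1674} = - \frac{1}{1674} \approx -0.00059737$)
$\frac{S}{u} + \frac{O{\left(-20,-58 \right)}}{4256} = \frac{1789}{- \frac{1}{1674}} + \frac{\left(-1\right) \left(-58\right)}{4256} = 1789 \left(-1674\right) + 58 \cdot \frac{1}{4256} = -2994786 + \frac{29}{2128} = - \frac{6372904579}{2128}$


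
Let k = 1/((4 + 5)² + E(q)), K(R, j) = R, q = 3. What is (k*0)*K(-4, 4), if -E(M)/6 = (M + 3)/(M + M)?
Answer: 0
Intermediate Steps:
E(M) = -3*(3 + M)/M (E(M) = -6*(M + 3)/(M + M) = -6*(3 + M)/(2*M) = -6*(3 + M)*1/(2*M) = -3*(3 + M)/M)
k = 1/75 (k = 1/((4 + 5)² + (-3 - 9/3)) = 1/(9² + (-3 - 9*⅓)) = 1/(81 + (-3 - 3)) = 1/(81 - 6) = 1/75 ≈ 0.013333)
(k*0)*K(-4, 4) = ((1/75)*0)*(-4) = 0*(-4) = 0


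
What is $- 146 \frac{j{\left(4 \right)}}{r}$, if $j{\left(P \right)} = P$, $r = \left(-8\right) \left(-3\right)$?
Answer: $- \frac{73}{3} \approx -24.333$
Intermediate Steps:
$r = 24$
$- 146 \frac{j{\left(4 \right)}}{r} = - 146 \cdot \frac{4}{24} = - 146 \cdot 4 \cdot \frac{1}{24} = \left(-146\right) \frac{1}{6} = - \frac{73}{3}$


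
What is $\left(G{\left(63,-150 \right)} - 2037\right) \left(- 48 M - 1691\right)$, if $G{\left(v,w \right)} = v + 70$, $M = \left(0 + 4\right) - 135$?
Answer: $-8752688$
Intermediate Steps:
$M = -131$ ($M = 4 - 135 = -131$)
$G{\left(v,w \right)} = 70 + v$
$\left(G{\left(63,-150 \right)} - 2037\right) \left(- 48 M - 1691\right) = \left(\left(70 + 63\right) - 2037\right) \left(\left(-48\right) \left(-131\right) - 1691\right) = \left(133 - 2037\right) \left(6288 - 1691\right) = \left(-1904\right) 4597 = -8752688$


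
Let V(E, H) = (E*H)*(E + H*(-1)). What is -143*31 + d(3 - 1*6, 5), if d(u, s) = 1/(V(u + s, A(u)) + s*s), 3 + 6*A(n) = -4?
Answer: -1405243/317 ≈ -4432.9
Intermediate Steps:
A(n) = -7/6 (A(n) = -1/2 + (1/6)*(-4) = -1/2 - 2/3 = -7/6)
V(E, H) = E*H*(E - H) (V(E, H) = (E*H)*(E - H) = E*H*(E - H))
d(u, s) = 1/(s**2 - 7*(s + u)*(7/6 + s + u)/6) (d(u, s) = 1/((u + s)*(-7/6)*((u + s) - 1*(-7/6)) + s*s) = 1/((s + u)*(-7/6)*((s + u) + 7/6) + s**2) = 1/((s + u)*(-7/6)*(7/6 + s + u) + s**2) = 1/(-7*(s + u)*(7/6 + s + u)/6 + s**2) = 1/(s**2 - 7*(s + u)*(7/6 + s + u)/6))
-143*31 + d(3 - 1*6, 5) = -143*31 + 36/(36*5**2 - 7*(5 + (3 - 1*6))*(7 + 6*5 + 6*(3 - 1*6))) = -4433 + 36/(36*25 - 7*(5 + (3 - 6))*(7 + 30 + 6*(3 - 6))) = -4433 + 36/(900 - 7*(5 - 3)*(7 + 30 + 6*(-3))) = -4433 + 36/(900 - 7*2*(7 + 30 - 18)) = -4433 + 36/(900 - 7*2*19) = -4433 + 36/(900 - 266) = -4433 + 36/634 = -4433 + 36*(1/634) = -4433 + 18/317 = -1405243/317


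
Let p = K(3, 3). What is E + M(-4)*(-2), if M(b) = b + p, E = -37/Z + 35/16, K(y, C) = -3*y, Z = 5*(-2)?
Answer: 2551/80 ≈ 31.888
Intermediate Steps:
Z = -10
E = 471/80 (E = -37/(-10) + 35/16 = -37*(-⅒) + 35*(1/16) = 37/10 + 35/16 = 471/80 ≈ 5.8875)
p = -9 (p = -3*3 = -9)
M(b) = -9 + b (M(b) = b - 9 = -9 + b)
E + M(-4)*(-2) = 471/80 + (-9 - 4)*(-2) = 471/80 - 13*(-2) = 471/80 + 26 = 2551/80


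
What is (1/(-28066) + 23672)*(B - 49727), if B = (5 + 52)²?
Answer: -15439488498889/14033 ≈ -1.1002e+9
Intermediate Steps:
B = 3249 (B = 57² = 3249)
(1/(-28066) + 23672)*(B - 49727) = (1/(-28066) + 23672)*(3249 - 49727) = (-1/28066 + 23672)*(-46478) = (664378351/28066)*(-46478) = -15439488498889/14033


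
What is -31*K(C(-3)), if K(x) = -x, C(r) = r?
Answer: -93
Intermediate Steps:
-31*K(C(-3)) = -(-31)*(-3) = -31*3 = -93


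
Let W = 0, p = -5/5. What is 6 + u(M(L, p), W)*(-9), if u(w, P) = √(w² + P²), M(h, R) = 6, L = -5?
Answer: -48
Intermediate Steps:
p = -1 (p = -5*⅕ = -1)
u(w, P) = √(P² + w²)
6 + u(M(L, p), W)*(-9) = 6 + √(0² + 6²)*(-9) = 6 + √(0 + 36)*(-9) = 6 + √36*(-9) = 6 + 6*(-9) = 6 - 54 = -48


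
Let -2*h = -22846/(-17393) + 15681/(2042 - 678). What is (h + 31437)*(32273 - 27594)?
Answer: 6977896311172409/47448104 ≈ 1.4706e+8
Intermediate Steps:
h = -303901577/47448104 (h = -(-22846/(-17393) + 15681/(2042 - 678))/2 = -(-22846*(-1/17393) + 15681/1364)/2 = -(22846/17393 + 15681*(1/1364))/2 = -(22846/17393 + 15681/1364)/2 = -1/2*303901577/23724052 = -303901577/47448104 ≈ -6.4049)
(h + 31437)*(32273 - 27594) = (-303901577/47448104 + 31437)*(32273 - 27594) = (1491322143871/47448104)*4679 = 6977896311172409/47448104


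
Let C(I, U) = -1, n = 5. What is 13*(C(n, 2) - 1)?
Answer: -26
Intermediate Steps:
13*(C(n, 2) - 1) = 13*(-1 - 1) = 13*(-2) = -26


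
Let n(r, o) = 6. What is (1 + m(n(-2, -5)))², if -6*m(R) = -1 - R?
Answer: 169/36 ≈ 4.6944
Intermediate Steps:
m(R) = ⅙ + R/6 (m(R) = -(-1 - R)/6 = ⅙ + R/6)
(1 + m(n(-2, -5)))² = (1 + (⅙ + (⅙)*6))² = (1 + (⅙ + 1))² = (1 + 7/6)² = (13/6)² = 169/36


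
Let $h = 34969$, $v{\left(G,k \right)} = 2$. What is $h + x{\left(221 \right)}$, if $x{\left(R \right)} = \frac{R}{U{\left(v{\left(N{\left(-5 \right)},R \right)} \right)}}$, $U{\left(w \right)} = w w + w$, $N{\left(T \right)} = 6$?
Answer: $\frac{210035}{6} \approx 35006.0$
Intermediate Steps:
$U{\left(w \right)} = w + w^{2}$ ($U{\left(w \right)} = w^{2} + w = w + w^{2}$)
$x{\left(R \right)} = \frac{R}{6}$ ($x{\left(R \right)} = \frac{R}{2 \left(1 + 2\right)} = \frac{R}{2 \cdot 3} = \frac{R}{6}$)
$h + x{\left(221 \right)} = 34969 + \frac{1}{6} \cdot 221 = 34969 + \frac{221}{6} = \frac{210035}{6}$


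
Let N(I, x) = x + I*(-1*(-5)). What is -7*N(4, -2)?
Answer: -126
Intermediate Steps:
N(I, x) = x + 5*I (N(I, x) = x + I*5 = x + 5*I)
-7*N(4, -2) = -7*(-2 + 5*4) = -7*(-2 + 20) = -7*18 = -126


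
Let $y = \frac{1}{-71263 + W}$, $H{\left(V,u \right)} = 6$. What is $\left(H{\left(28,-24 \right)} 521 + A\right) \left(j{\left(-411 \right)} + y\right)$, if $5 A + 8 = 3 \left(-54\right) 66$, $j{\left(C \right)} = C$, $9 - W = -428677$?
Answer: $- \frac{144844240072}{357423} \approx -4.0525 \cdot 10^{5}$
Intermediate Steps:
$W = 428686$ ($W = 9 - -428677 = 9 + 428677 = 428686$)
$A = -2140$ ($A = - \frac{8}{5} + \frac{3 \left(-54\right) 66}{5} = - \frac{8}{5} + \frac{\left(-162\right) 66}{5} = - \frac{8}{5} + \frac{1}{5} \left(-10692\right) = - \frac{8}{5} - \frac{10692}{5} = -2140$)
$y = \frac{1}{357423}$ ($y = \frac{1}{-71263 + 428686} = \frac{1}{357423} \approx 2.7978 \cdot 10^{-6}$)
$\left(H{\left(28,-24 \right)} 521 + A\right) \left(j{\left(-411 \right)} + y\right) = \left(6 \cdot 521 - 2140\right) \left(-411 + \frac{1}{357423}\right) = \left(3126 - 2140\right) \left(- \frac{146900852}{357423}\right) = 986 \left(- \frac{146900852}{357423}\right) = - \frac{144844240072}{357423}$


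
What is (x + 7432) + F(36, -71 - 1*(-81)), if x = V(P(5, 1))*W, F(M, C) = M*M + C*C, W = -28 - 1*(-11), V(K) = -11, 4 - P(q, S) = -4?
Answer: 9015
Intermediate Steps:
P(q, S) = 8 (P(q, S) = 4 - 1*(-4) = 4 + 4 = 8)
W = -17 (W = -28 + 11 = -17)
F(M, C) = C² + M² (F(M, C) = M² + C² = C² + M²)
x = 187 (x = -11*(-17) = 187)
(x + 7432) + F(36, -71 - 1*(-81)) = (187 + 7432) + ((-71 - 1*(-81))² + 36²) = 7619 + ((-71 + 81)² + 1296) = 7619 + (10² + 1296) = 7619 + (100 + 1296) = 7619 + 1396 = 9015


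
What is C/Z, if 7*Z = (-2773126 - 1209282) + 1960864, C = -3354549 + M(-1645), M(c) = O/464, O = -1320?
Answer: 21618223/1861104 ≈ 11.616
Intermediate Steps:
M(c) = -165/58 (M(c) = -1320/464 = -1320*1/464 = -165/58)
C = -194564007/58 (C = -3354549 - 165/58 = -194564007/58 ≈ -3.3546e+6)
Z = -288792 (Z = ((-2773126 - 1209282) + 1960864)/7 = (-3982408 + 1960864)/7 = (1/7)*(-2021544) = -288792)
C/Z = -194564007/58/(-288792) = -194564007/58*(-1/288792) = 21618223/1861104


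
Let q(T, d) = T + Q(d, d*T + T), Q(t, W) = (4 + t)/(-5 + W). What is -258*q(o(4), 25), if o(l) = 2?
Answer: -31734/47 ≈ -675.19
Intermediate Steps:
Q(t, W) = (4 + t)/(-5 + W)
q(T, d) = T + (4 + d)/(-5 + T + T*d) (q(T, d) = T + (4 + d)/(-5 + (d*T + T)) = T + (4 + d)/(-5 + (T*d + T)) = T + (4 + d)/(-5 + (T + T*d)) = T + (4 + d)/(-5 + T + T*d))
-258*q(o(4), 25) = -258*(4 + 25 + 2*(-5 + 2*(1 + 25)))/(-5 + 2*(1 + 25)) = -258*(4 + 25 + 2*(-5 + 2*26))/(-5 + 2*26) = -258*(4 + 25 + 2*(-5 + 52))/(-5 + 52) = -258*(4 + 25 + 2*47)/47 = -258*(4 + 25 + 94)/47 = -258*123/47 = -31734/47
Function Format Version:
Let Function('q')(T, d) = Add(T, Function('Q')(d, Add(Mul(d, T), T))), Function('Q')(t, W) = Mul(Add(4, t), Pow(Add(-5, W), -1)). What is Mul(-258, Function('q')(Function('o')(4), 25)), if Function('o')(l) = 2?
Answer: Rational(-31734, 47) ≈ -675.19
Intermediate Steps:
Function('Q')(t, W) = Mul(Pow(Add(-5, W), -1), Add(4, t))
Function('q')(T, d) = Add(T, Mul(Pow(Add(-5, T, Mul(T, d)), -1), Add(4, d))) (Function('q')(T, d) = Add(T, Mul(Pow(Add(-5, Add(Mul(d, T), T)), -1), Add(4, d))) = Add(T, Mul(Pow(Add(-5, Add(Mul(T, d), T)), -1), Add(4, d))) = Add(T, Mul(Pow(Add(-5, Add(T, Mul(T, d))), -1), Add(4, d))) = Add(T, Mul(Pow(Add(-5, T, Mul(T, d)), -1), Add(4, d))))
Mul(-258, Function('q')(Function('o')(4), 25)) = Mul(-258, Mul(Pow(Add(-5, Mul(2, Add(1, 25))), -1), Add(4, 25, Mul(2, Add(-5, Mul(2, Add(1, 25))))))) = Mul(-258, Mul(Pow(Add(-5, Mul(2, 26)), -1), Add(4, 25, Mul(2, Add(-5, Mul(2, 26)))))) = Mul(-258, Mul(Pow(Add(-5, 52), -1), Add(4, 25, Mul(2, Add(-5, 52))))) = Mul(-258, Mul(Pow(47, -1), Add(4, 25, Mul(2, 47)))) = Mul(-258, Mul(Rational(1, 47), Add(4, 25, 94))) = Mul(-258, Mul(Rational(1, 47), 123)) = Mul(-258, Rational(123, 47)) = Rational(-31734, 47)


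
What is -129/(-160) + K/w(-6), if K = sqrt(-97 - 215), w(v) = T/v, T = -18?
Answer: 129/160 + 2*I*sqrt(78)/3 ≈ 0.80625 + 5.8878*I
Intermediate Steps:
w(v) = -18/v
K = 2*I*sqrt(78) (K = sqrt(-312) = 2*I*sqrt(78) ≈ 17.664*I)
-129/(-160) + K/w(-6) = -129/(-160) + (2*I*sqrt(78))/((-18/(-6))) = -129*(-1/160) + (2*I*sqrt(78))/((-18*(-1/6))) = 129/160 + (2*I*sqrt(78))/3 = 129/160 + (2*I*sqrt(78))*(1/3) = 129/160 + 2*I*sqrt(78)/3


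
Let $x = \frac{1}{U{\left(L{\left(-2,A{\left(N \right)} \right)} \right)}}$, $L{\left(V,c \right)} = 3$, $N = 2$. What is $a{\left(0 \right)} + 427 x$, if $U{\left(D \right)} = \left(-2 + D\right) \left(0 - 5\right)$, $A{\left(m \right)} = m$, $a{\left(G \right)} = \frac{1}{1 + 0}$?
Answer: $- \frac{422}{5} \approx -84.4$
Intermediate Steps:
$a{\left(G \right)} = 1$ ($a{\left(G \right)} = 1^{-1} = 1$)
$U{\left(D \right)} = 10 - 5 D$ ($U{\left(D \right)} = \left(-2 + D\right) \left(-5\right) = 10 - 5 D$)
$x = - \frac{1}{5}$ ($x = \frac{1}{10 - 15} = \frac{1}{-5} = - \frac{1}{5} \approx -0.2$)
$a{\left(0 \right)} + 427 x = 1 + 427 \left(- \frac{1}{5}\right) = 1 - \frac{427}{5} = - \frac{422}{5}$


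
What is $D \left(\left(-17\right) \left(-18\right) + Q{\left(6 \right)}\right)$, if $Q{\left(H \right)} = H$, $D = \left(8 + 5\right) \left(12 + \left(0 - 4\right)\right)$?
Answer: $32448$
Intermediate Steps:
$D = 104$ ($D = 13 \left(12 + \left(0 - 4\right)\right) = 13 \left(12 - 4\right) = 13 \cdot 8 = 104$)
$D \left(\left(-17\right) \left(-18\right) + Q{\left(6 \right)}\right) = 104 \left(\left(-17\right) \left(-18\right) + 6\right) = 104 \left(306 + 6\right) = 104 \cdot 312 = 32448$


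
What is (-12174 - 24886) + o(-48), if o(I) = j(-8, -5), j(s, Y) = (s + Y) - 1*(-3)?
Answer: -37070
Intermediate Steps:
j(s, Y) = 3 + Y + s (j(s, Y) = (Y + s) + 3 = 3 + Y + s)
o(I) = -10 (o(I) = 3 - 5 - 8 = -10)
(-12174 - 24886) + o(-48) = (-12174 - 24886) - 10 = -37060 - 10 = -37070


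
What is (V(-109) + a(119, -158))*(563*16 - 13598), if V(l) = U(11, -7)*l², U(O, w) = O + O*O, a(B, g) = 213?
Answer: -7199437950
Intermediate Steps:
U(O, w) = O + O²
V(l) = 132*l² (V(l) = (11*(1 + 11))*l² = (11*12)*l² = 132*l²)
(V(-109) + a(119, -158))*(563*16 - 13598) = (132*(-109)² + 213)*(563*16 - 13598) = (132*11881 + 213)*(9008 - 13598) = (1568292 + 213)*(-4590) = 1568505*(-4590) = -7199437950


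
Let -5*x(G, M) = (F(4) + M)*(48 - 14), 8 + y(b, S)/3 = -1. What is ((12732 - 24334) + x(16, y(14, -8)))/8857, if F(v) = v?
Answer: -57228/44285 ≈ -1.2923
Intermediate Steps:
y(b, S) = -27 (y(b, S) = -24 + 3*(-1) = -24 - 3 = -27)
x(G, M) = -136/5 - 34*M/5 (x(G, M) = -(4 + M)*(48 - 14)/5 = -(4 + M)*34/5 = -(136 + 34*M)/5 = -136/5 - 34*M/5)
((12732 - 24334) + x(16, y(14, -8)))/8857 = ((12732 - 24334) + (-136/5 - 34/5*(-27)))/8857 = (-11602 + (-136/5 + 918/5))*(1/8857) = (-11602 + 782/5)*(1/8857) = -57228/5*1/8857 = -57228/44285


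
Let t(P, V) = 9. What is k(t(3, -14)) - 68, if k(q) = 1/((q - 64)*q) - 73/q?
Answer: -37676/495 ≈ -76.113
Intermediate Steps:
k(q) = -73/q + 1/(q*(-64 + q)) (k(q) = 1/((-64 + q)*q) - 73/q = 1/(q*(-64 + q)) - 73/q = -73/q + 1/(q*(-64 + q)))
k(t(3, -14)) - 68 = (4673 - 73*9)/(9*(-64 + 9)) - 68 = (⅑)*(4673 - 657)/(-55) - 68 = (⅑)*(-1/55)*4016 - 68 = -4016/495 - 68 = -37676/495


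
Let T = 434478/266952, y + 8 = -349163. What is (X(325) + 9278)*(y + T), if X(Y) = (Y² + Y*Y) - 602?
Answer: -1075079927673/14 ≈ -7.6791e+10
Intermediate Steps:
y = -349171 (y = -8 - 349163 = -349171)
X(Y) = -602 + 2*Y² (X(Y) = (Y² + Y²) - 602 = 2*Y² - 602 = -602 + 2*Y²)
T = 319/196 (T = 434478*(1/266952) = 319/196 ≈ 1.6276)
(X(325) + 9278)*(y + T) = ((-602 + 2*325²) + 9278)*(-349171 + 319/196) = ((-602 + 2*105625) + 9278)*(-68437197/196) = ((-602 + 211250) + 9278)*(-68437197/196) = (210648 + 9278)*(-68437197/196) = 219926*(-68437197/196) = -1075079927673/14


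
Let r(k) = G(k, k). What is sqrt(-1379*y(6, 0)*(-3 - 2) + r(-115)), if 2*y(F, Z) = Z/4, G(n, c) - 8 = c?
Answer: I*sqrt(107) ≈ 10.344*I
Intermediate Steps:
G(n, c) = 8 + c
r(k) = 8 + k
y(F, Z) = Z/8 (y(F, Z) = (Z/4)/2 = Z/8)
sqrt(-1379*y(6, 0)*(-3 - 2) + r(-115)) = sqrt(-1379*(1/8)*0*(-3 - 2) + (8 - 115)) = sqrt(-0*(-5) - 107) = sqrt(-1379*0 - 107) = sqrt(0 - 107) = sqrt(-107) = I*sqrt(107)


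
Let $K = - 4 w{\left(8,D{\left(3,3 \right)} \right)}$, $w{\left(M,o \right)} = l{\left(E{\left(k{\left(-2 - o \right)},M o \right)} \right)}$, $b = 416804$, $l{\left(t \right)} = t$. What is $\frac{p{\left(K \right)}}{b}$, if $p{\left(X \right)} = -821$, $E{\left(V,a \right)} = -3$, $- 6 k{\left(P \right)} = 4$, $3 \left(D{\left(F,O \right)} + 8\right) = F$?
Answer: $- \frac{821}{416804} \approx -0.0019698$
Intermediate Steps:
$D{\left(F,O \right)} = -8 + \frac{F}{3}$
$k{\left(P \right)} = - \frac{2}{3}$ ($k{\left(P \right)} = \left(- \frac{1}{6}\right) 4 = - \frac{2}{3}$)
$w{\left(M,o \right)} = -3$
$K = 12$ ($K = \left(-4\right) \left(-3\right) = 12$)
$\frac{p{\left(K \right)}}{b} = - \frac{821}{416804}$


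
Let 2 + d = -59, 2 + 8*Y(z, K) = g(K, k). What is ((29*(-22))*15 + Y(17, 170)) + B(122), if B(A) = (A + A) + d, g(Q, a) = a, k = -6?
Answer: -9388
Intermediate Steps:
Y(z, K) = -1 (Y(z, K) = -¼ + (⅛)*(-6) = -¼ - ¾ = -1)
d = -61 (d = -2 - 59 = -61)
B(A) = -61 + 2*A (B(A) = (A + A) - 61 = 2*A - 61 = -61 + 2*A)
((29*(-22))*15 + Y(17, 170)) + B(122) = ((29*(-22))*15 - 1) + (-61 + 2*122) = (-638*15 - 1) + (-61 + 244) = (-9570 - 1) + 183 = -9571 + 183 = -9388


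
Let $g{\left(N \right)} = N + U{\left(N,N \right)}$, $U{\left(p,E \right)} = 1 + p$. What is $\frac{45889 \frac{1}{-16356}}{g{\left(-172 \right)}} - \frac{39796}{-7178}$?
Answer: $\frac{111794624605}{20134677612} \approx 5.5523$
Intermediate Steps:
$g{\left(N \right)} = 1 + 2 N$ ($g{\left(N \right)} = N + \left(1 + N\right) = 1 + 2 N$)
$\frac{45889 \frac{1}{-16356}}{g{\left(-172 \right)}} - \frac{39796}{-7178} = \frac{45889 \frac{1}{-16356}}{1 + 2 \left(-172\right)} - \frac{39796}{-7178} = \frac{45889 \left(- \frac{1}{16356}\right)}{1 - 344} - - \frac{19898}{3589} = - \frac{45889}{16356 \left(-343\right)} + \frac{19898}{3589} = \left(- \frac{45889}{16356}\right) \left(- \frac{1}{343}\right) + \frac{19898}{3589} = \frac{45889}{5610108} + \frac{19898}{3589} = \frac{111794624605}{20134677612}$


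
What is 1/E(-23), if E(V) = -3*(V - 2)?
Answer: 1/75 ≈ 0.013333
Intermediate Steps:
E(V) = 6 - 3*V (E(V) = -3*(-2 + V) = 6 - 3*V)
1/E(-23) = 1/(6 - 3*(-23)) = 1/(6 + 69) = 1/75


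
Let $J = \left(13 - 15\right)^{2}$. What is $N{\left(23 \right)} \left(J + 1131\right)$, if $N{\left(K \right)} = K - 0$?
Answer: $26105$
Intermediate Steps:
$N{\left(K \right)} = K$ ($N{\left(K \right)} = K + 0 = K$)
$J = 4$ ($J = \left(13 - 15\right)^{2} = \left(-2\right)^{2} = 4$)
$N{\left(23 \right)} \left(J + 1131\right) = 23 \left(4 + 1131\right) = 23 \cdot 1135 = 26105$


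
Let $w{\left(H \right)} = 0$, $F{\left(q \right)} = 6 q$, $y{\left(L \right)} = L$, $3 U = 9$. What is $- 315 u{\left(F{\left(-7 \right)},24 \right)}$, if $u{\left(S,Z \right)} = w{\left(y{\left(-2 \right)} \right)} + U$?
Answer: $-945$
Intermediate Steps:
$U = 3$ ($U = \frac{1}{3} \cdot 9 = 3$)
$u{\left(S,Z \right)} = 3$ ($u{\left(S,Z \right)} = 0 + 3 = 3$)
$- 315 u{\left(F{\left(-7 \right)},24 \right)} = \left(-315\right) 3 = -945$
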